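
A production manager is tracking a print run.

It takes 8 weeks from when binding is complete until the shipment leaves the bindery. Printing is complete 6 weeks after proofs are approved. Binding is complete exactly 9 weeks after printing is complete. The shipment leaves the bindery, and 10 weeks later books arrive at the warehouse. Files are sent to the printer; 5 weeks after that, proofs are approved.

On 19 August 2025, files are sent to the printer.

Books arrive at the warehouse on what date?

Files are sent to the printer: Aug 19, 2025.
Proofs are approved: Aug 19, 2025 + 5 weeks = Sep 23, 2025.
Printing is complete: Sep 23, 2025 + 6 weeks = Nov 4, 2025.
Binding is complete: Nov 4, 2025 + 9 weeks = Jan 6, 2026.
The shipment leaves the bindery: Jan 6, 2026 + 8 weeks = Mar 3, 2026.
Books arrive at the warehouse: Mar 3, 2026 + 10 weeks = May 12, 2026.

12 May 2026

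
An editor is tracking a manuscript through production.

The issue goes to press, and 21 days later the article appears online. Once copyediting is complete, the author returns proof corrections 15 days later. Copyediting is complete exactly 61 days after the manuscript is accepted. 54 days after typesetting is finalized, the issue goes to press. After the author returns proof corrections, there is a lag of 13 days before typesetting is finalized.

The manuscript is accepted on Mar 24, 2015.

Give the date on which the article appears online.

The manuscript is accepted: Mar 24, 2015.
Copyediting is complete: Mar 24, 2015 + 61 days = May 24, 2015.
The author returns proof corrections: May 24, 2015 + 15 days = Jun 8, 2015.
Typesetting is finalized: Jun 8, 2015 + 13 days = Jun 21, 2015.
The issue goes to press: Jun 21, 2015 + 54 days = Aug 14, 2015.
The article appears online: Aug 14, 2015 + 21 days = Sep 4, 2015.

Sep 4, 2015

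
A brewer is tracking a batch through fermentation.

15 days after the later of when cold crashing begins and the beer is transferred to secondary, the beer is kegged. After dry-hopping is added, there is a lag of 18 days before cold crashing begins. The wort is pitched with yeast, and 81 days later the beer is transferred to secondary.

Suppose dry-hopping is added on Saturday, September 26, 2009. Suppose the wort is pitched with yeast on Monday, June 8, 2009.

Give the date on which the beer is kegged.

Dry-hopping is added: Sep 26, 2009.
Cold crashing begins: Sep 26, 2009 + 18 days = Oct 14, 2009.
The wort is pitched with yeast: Jun 8, 2009.
The beer is transferred to secondary: Jun 8, 2009 + 81 days = Aug 28, 2009.
Both prerequisites met — cold crashing begins (Oct 14, 2009), the beer is transferred to secondary (Aug 28, 2009); the later is Oct 14, 2009.
The beer is kegged: Oct 14, 2009 + 15 days = Oct 29, 2009.

Thursday, October 29, 2009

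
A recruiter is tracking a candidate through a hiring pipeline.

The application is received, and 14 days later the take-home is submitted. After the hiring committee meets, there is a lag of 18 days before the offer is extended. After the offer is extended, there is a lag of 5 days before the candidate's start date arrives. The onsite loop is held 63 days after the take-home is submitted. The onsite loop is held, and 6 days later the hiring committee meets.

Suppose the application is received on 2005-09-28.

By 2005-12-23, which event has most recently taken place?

The application is received: Sep 28, 2005.
The take-home is submitted: Sep 28, 2005 + 14 days = Oct 12, 2005.
The onsite loop is held: Oct 12, 2005 + 63 days = Dec 14, 2005.
The hiring committee meets: Dec 14, 2005 + 6 days = Dec 20, 2005.
The offer is extended: Dec 20, 2005 + 18 days = Jan 7, 2006.
The candidate's start date arrives: Jan 7, 2006 + 5 days = Jan 12, 2006.
Dec 23, 2005 falls between when the hiring committee meets (Dec 20, 2005) and when the offer is extended (Jan 7, 2006).

The hiring committee meets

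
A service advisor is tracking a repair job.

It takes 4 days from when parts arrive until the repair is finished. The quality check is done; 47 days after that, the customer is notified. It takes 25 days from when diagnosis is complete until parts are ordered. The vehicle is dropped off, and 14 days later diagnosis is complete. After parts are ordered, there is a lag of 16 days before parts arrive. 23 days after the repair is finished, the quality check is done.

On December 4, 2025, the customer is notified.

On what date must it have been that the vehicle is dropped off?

The customer is notified: Dec 4, 2025.
The quality check is done: Dec 4, 2025 − 47 days = Oct 18, 2025.
The repair is finished: Oct 18, 2025 − 23 days = Sep 25, 2025.
Parts arrive: Sep 25, 2025 − 4 days = Sep 21, 2025.
Parts are ordered: Sep 21, 2025 − 16 days = Sep 5, 2025.
Diagnosis is complete: Sep 5, 2025 − 25 days = Aug 11, 2025.
The vehicle is dropped off: Aug 11, 2025 − 14 days = Jul 28, 2025.

July 28, 2025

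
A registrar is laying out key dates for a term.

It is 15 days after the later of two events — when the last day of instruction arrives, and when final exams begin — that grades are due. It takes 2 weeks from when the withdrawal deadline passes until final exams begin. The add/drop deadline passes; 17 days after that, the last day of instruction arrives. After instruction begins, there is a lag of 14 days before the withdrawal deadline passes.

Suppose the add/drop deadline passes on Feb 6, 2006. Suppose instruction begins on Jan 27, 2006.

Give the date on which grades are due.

Mar 11, 2006

The add/drop deadline passes: Feb 6, 2006.
The last day of instruction arrives: Feb 6, 2006 + 17 days = Feb 23, 2006.
Instruction begins: Jan 27, 2006.
The withdrawal deadline passes: Jan 27, 2006 + 14 days = Feb 10, 2006.
Final exams begin: Feb 10, 2006 + 2 weeks = Feb 24, 2006.
Both prerequisites met — the last day of instruction arrives (Feb 23, 2006), final exams begin (Feb 24, 2006); the later is Feb 24, 2006.
Grades are due: Feb 24, 2006 + 15 days = Mar 11, 2006.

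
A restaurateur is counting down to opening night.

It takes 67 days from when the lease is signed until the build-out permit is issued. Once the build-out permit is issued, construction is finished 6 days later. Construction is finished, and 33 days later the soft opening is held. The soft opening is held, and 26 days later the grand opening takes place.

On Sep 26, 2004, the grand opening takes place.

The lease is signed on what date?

The grand opening takes place: Sep 26, 2004.
The soft opening is held: Sep 26, 2004 − 26 days = Aug 31, 2004.
Construction is finished: Aug 31, 2004 − 33 days = Jul 29, 2004.
The build-out permit is issued: Jul 29, 2004 − 6 days = Jul 23, 2004.
The lease is signed: Jul 23, 2004 − 67 days = May 17, 2004.

May 17, 2004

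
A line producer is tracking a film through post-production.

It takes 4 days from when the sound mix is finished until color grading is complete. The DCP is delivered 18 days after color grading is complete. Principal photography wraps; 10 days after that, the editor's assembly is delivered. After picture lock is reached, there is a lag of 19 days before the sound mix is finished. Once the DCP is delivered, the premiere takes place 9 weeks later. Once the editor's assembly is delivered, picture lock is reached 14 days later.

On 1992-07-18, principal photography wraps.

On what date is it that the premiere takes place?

1992-11-23

Principal photography wraps: Jul 18, 1992.
The editor's assembly is delivered: Jul 18, 1992 + 10 days = Jul 28, 1992.
Picture lock is reached: Jul 28, 1992 + 14 days = Aug 11, 1992.
The sound mix is finished: Aug 11, 1992 + 19 days = Aug 30, 1992.
Color grading is complete: Aug 30, 1992 + 4 days = Sep 3, 1992.
The DCP is delivered: Sep 3, 1992 + 18 days = Sep 21, 1992.
The premiere takes place: Sep 21, 1992 + 9 weeks = Nov 23, 1992.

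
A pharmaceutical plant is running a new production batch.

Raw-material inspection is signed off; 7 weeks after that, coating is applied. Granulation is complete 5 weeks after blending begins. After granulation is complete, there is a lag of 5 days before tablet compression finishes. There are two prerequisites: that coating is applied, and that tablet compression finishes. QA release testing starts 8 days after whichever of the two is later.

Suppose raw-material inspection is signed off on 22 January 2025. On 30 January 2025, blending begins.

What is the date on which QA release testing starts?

20 March 2025

Raw-material inspection is signed off: Jan 22, 2025.
Coating is applied: Jan 22, 2025 + 7 weeks = Mar 12, 2025.
Blending begins: Jan 30, 2025.
Granulation is complete: Jan 30, 2025 + 5 weeks = Mar 6, 2025.
Tablet compression finishes: Mar 6, 2025 + 5 days = Mar 11, 2025.
Both prerequisites met — coating is applied (Mar 12, 2025), tablet compression finishes (Mar 11, 2025); the later is Mar 12, 2025.
QA release testing starts: Mar 12, 2025 + 8 days = Mar 20, 2025.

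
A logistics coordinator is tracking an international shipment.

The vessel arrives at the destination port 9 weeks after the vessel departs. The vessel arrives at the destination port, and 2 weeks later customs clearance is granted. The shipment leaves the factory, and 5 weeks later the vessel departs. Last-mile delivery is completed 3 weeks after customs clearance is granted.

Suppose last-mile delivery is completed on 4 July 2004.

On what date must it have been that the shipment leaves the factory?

Last-mile delivery is completed: Jul 4, 2004.
Customs clearance is granted: Jul 4, 2004 − 3 weeks = Jun 13, 2004.
The vessel arrives at the destination port: Jun 13, 2004 − 2 weeks = May 30, 2004.
The vessel departs: May 30, 2004 − 9 weeks = Mar 28, 2004.
The shipment leaves the factory: Mar 28, 2004 − 5 weeks = Feb 22, 2004.

22 February 2004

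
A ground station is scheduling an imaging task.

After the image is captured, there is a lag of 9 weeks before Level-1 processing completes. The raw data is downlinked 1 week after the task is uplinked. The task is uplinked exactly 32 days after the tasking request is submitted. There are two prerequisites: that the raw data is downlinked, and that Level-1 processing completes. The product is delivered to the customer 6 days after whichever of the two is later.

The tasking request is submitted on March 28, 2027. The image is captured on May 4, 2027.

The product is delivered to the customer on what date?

July 12, 2027

The tasking request is submitted: Mar 28, 2027.
The task is uplinked: Mar 28, 2027 + 32 days = Apr 29, 2027.
The raw data is downlinked: Apr 29, 2027 + 1 week = May 6, 2027.
The image is captured: May 4, 2027.
Level-1 processing completes: May 4, 2027 + 9 weeks = Jul 6, 2027.
Both prerequisites met — the raw data is downlinked (May 6, 2027), Level-1 processing completes (Jul 6, 2027); the later is Jul 6, 2027.
The product is delivered to the customer: Jul 6, 2027 + 6 days = Jul 12, 2027.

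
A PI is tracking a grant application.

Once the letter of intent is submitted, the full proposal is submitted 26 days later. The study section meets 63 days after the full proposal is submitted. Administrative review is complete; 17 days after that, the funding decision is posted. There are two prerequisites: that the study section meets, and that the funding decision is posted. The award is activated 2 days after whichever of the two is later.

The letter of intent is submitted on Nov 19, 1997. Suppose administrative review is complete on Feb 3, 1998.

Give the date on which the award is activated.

The letter of intent is submitted: Nov 19, 1997.
The full proposal is submitted: Nov 19, 1997 + 26 days = Dec 15, 1997.
The study section meets: Dec 15, 1997 + 63 days = Feb 16, 1998.
Administrative review is complete: Feb 3, 1998.
The funding decision is posted: Feb 3, 1998 + 17 days = Feb 20, 1998.
Both prerequisites met — the study section meets (Feb 16, 1998), the funding decision is posted (Feb 20, 1998); the later is Feb 20, 1998.
The award is activated: Feb 20, 1998 + 2 days = Feb 22, 1998.

Feb 22, 1998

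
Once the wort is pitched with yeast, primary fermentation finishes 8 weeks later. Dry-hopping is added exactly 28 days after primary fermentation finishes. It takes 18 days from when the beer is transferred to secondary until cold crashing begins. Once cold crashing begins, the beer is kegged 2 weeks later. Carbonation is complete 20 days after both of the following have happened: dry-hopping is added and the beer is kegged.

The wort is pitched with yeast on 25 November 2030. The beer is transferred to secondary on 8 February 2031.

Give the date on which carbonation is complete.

1 April 2031

The wort is pitched with yeast: Nov 25, 2030.
Primary fermentation finishes: Nov 25, 2030 + 8 weeks = Jan 20, 2031.
Dry-hopping is added: Jan 20, 2031 + 28 days = Feb 17, 2031.
The beer is transferred to secondary: Feb 8, 2031.
Cold crashing begins: Feb 8, 2031 + 18 days = Feb 26, 2031.
The beer is kegged: Feb 26, 2031 + 2 weeks = Mar 12, 2031.
Both prerequisites met — dry-hopping is added (Feb 17, 2031), the beer is kegged (Mar 12, 2031); the later is Mar 12, 2031.
Carbonation is complete: Mar 12, 2031 + 20 days = Apr 1, 2031.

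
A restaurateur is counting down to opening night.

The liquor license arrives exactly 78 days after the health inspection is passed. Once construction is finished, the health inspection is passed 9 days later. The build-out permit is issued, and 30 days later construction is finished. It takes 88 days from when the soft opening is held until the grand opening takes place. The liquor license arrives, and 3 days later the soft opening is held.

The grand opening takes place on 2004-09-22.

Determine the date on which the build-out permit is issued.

2004-02-27

The grand opening takes place: Sep 22, 2004.
The soft opening is held: Sep 22, 2004 − 88 days = Jun 26, 2004.
The liquor license arrives: Jun 26, 2004 − 3 days = Jun 23, 2004.
The health inspection is passed: Jun 23, 2004 − 78 days = Apr 6, 2004.
Construction is finished: Apr 6, 2004 − 9 days = Mar 28, 2004.
The build-out permit is issued: Mar 28, 2004 − 30 days = Feb 27, 2004.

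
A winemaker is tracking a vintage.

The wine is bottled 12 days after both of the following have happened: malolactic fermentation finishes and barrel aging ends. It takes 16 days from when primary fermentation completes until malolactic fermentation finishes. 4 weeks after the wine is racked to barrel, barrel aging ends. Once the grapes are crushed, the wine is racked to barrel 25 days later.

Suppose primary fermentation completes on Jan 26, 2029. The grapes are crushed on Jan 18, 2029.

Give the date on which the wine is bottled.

Mar 24, 2029

Primary fermentation completes: Jan 26, 2029.
Malolactic fermentation finishes: Jan 26, 2029 + 16 days = Feb 11, 2029.
The grapes are crushed: Jan 18, 2029.
The wine is racked to barrel: Jan 18, 2029 + 25 days = Feb 12, 2029.
Barrel aging ends: Feb 12, 2029 + 4 weeks = Mar 12, 2029.
Both prerequisites met — malolactic fermentation finishes (Feb 11, 2029), barrel aging ends (Mar 12, 2029); the later is Mar 12, 2029.
The wine is bottled: Mar 12, 2029 + 12 days = Mar 24, 2029.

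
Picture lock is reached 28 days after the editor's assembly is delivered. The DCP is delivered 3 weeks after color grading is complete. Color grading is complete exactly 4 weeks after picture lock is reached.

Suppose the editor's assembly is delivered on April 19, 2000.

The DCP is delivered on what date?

The editor's assembly is delivered: Apr 19, 2000.
Picture lock is reached: Apr 19, 2000 + 28 days = May 17, 2000.
Color grading is complete: May 17, 2000 + 4 weeks = Jun 14, 2000.
The DCP is delivered: Jun 14, 2000 + 3 weeks = Jul 5, 2000.

July 5, 2000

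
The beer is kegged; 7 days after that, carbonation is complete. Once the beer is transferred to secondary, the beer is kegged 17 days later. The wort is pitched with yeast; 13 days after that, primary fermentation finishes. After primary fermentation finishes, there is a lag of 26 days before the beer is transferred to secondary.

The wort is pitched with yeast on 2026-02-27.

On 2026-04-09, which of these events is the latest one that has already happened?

The wort is pitched with yeast: Feb 27, 2026.
Primary fermentation finishes: Feb 27, 2026 + 13 days = Mar 12, 2026.
The beer is transferred to secondary: Mar 12, 2026 + 26 days = Apr 7, 2026.
The beer is kegged: Apr 7, 2026 + 17 days = Apr 24, 2026.
Carbonation is complete: Apr 24, 2026 + 7 days = May 1, 2026.
Apr 9, 2026 falls between when the beer is transferred to secondary (Apr 7, 2026) and when the beer is kegged (Apr 24, 2026).

The beer is transferred to secondary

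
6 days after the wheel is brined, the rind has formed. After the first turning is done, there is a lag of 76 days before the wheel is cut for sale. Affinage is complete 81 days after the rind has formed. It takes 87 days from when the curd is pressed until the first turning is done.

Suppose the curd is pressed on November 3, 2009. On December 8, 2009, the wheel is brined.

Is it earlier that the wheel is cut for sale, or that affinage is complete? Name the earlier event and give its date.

The curd is pressed: Nov 3, 2009.
The first turning is done: Nov 3, 2009 + 87 days = Jan 29, 2010.
The wheel is cut for sale: Jan 29, 2010 + 76 days = Apr 15, 2010.
The wheel is brined: Dec 8, 2009.
The rind has formed: Dec 8, 2009 + 6 days = Dec 14, 2009.
Affinage is complete: Dec 14, 2009 + 81 days = Mar 5, 2010.
Comparing: the wheel is cut for sale on Apr 15, 2010 vs affinage is complete on Mar 5, 2010. Earlier: affinage is complete.

Affinage is complete — March 5, 2010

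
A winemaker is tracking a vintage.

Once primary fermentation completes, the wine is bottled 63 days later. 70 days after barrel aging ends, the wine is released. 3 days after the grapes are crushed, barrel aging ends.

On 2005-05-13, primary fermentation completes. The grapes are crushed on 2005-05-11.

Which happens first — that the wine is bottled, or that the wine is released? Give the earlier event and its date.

The wine is bottled — 2005-07-15

Primary fermentation completes: May 13, 2005.
The wine is bottled: May 13, 2005 + 63 days = Jul 15, 2005.
The grapes are crushed: May 11, 2005.
Barrel aging ends: May 11, 2005 + 3 days = May 14, 2005.
The wine is released: May 14, 2005 + 70 days = Jul 23, 2005.
Comparing: the wine is bottled on Jul 15, 2005 vs the wine is released on Jul 23, 2005. Earlier: the wine is bottled.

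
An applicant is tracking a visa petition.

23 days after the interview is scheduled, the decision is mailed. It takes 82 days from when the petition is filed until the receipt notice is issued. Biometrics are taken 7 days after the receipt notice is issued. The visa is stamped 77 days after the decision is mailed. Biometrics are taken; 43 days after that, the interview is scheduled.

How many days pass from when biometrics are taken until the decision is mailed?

66 days

Causal path: biometrics are taken → the interview is scheduled → the decision is mailed.
Total delay along the path: 43 + 23 = 66 days.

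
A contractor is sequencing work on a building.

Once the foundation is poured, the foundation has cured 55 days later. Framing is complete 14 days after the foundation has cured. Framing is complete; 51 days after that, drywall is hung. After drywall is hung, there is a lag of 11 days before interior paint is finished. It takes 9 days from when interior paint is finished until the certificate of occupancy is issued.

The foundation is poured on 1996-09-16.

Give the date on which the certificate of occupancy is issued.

The foundation is poured: Sep 16, 1996.
The foundation has cured: Sep 16, 1996 + 55 days = Nov 10, 1996.
Framing is complete: Nov 10, 1996 + 14 days = Nov 24, 1996.
Drywall is hung: Nov 24, 1996 + 51 days = Jan 14, 1997.
Interior paint is finished: Jan 14, 1997 + 11 days = Jan 25, 1997.
The certificate of occupancy is issued: Jan 25, 1997 + 9 days = Feb 3, 1997.

1997-02-03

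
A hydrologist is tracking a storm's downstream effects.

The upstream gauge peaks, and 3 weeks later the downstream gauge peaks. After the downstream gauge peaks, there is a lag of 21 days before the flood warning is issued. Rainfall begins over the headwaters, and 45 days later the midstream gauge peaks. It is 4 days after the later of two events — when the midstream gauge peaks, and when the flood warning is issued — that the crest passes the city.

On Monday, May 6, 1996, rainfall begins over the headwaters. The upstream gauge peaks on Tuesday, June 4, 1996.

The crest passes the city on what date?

Rainfall begins over the headwaters: May 6, 1996.
The midstream gauge peaks: May 6, 1996 + 45 days = Jun 20, 1996.
The upstream gauge peaks: Jun 4, 1996.
The downstream gauge peaks: Jun 4, 1996 + 3 weeks = Jun 25, 1996.
The flood warning is issued: Jun 25, 1996 + 21 days = Jul 16, 1996.
Both prerequisites met — the midstream gauge peaks (Jun 20, 1996), the flood warning is issued (Jul 16, 1996); the later is Jul 16, 1996.
The crest passes the city: Jul 16, 1996 + 4 days = Jul 20, 1996.

Saturday, July 20, 1996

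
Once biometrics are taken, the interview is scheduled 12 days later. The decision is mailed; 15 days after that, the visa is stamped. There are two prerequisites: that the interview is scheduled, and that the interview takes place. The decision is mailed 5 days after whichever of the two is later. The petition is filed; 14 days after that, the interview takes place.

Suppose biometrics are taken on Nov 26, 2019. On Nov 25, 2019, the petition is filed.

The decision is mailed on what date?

Dec 14, 2019

Biometrics are taken: Nov 26, 2019.
The interview is scheduled: Nov 26, 2019 + 12 days = Dec 8, 2019.
The petition is filed: Nov 25, 2019.
The interview takes place: Nov 25, 2019 + 14 days = Dec 9, 2019.
Both prerequisites met — the interview is scheduled (Dec 8, 2019), the interview takes place (Dec 9, 2019); the later is Dec 9, 2019.
The decision is mailed: Dec 9, 2019 + 5 days = Dec 14, 2019.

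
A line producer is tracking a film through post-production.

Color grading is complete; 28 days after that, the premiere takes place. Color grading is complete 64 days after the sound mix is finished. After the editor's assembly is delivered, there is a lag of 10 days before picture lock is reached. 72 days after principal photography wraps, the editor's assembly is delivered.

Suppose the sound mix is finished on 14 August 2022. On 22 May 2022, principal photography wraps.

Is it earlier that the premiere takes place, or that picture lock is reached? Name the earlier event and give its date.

The sound mix is finished: Aug 14, 2022.
Color grading is complete: Aug 14, 2022 + 64 days = Oct 17, 2022.
The premiere takes place: Oct 17, 2022 + 28 days = Nov 14, 2022.
Principal photography wraps: May 22, 2022.
The editor's assembly is delivered: May 22, 2022 + 72 days = Aug 2, 2022.
Picture lock is reached: Aug 2, 2022 + 10 days = Aug 12, 2022.
Comparing: the premiere takes place on Nov 14, 2022 vs picture lock is reached on Aug 12, 2022. Earlier: picture lock is reached.

Picture lock is reached — 12 August 2022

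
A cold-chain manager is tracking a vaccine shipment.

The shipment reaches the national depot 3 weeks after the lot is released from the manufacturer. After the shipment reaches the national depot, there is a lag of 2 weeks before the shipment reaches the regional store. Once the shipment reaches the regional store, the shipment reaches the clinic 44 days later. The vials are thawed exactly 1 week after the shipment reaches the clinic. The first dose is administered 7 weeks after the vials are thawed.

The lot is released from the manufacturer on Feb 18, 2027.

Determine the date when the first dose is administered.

Jul 3, 2027

The lot is released from the manufacturer: Feb 18, 2027.
The shipment reaches the national depot: Feb 18, 2027 + 3 weeks = Mar 11, 2027.
The shipment reaches the regional store: Mar 11, 2027 + 2 weeks = Mar 25, 2027.
The shipment reaches the clinic: Mar 25, 2027 + 44 days = May 8, 2027.
The vials are thawed: May 8, 2027 + 1 week = May 15, 2027.
The first dose is administered: May 15, 2027 + 7 weeks = Jul 3, 2027.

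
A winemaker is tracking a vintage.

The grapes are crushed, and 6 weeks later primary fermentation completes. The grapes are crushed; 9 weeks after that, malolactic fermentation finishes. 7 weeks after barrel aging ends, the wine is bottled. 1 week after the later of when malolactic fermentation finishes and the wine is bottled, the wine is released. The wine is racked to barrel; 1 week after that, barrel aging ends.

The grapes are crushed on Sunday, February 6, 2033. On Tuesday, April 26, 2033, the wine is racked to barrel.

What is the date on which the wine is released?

Tuesday, June 28, 2033

The grapes are crushed: Feb 6, 2033.
Malolactic fermentation finishes: Feb 6, 2033 + 9 weeks = Apr 10, 2033.
The wine is racked to barrel: Apr 26, 2033.
Barrel aging ends: Apr 26, 2033 + 1 week = May 3, 2033.
The wine is bottled: May 3, 2033 + 7 weeks = Jun 21, 2033.
Both prerequisites met — malolactic fermentation finishes (Apr 10, 2033), the wine is bottled (Jun 21, 2033); the later is Jun 21, 2033.
The wine is released: Jun 21, 2033 + 1 week = Jun 28, 2033.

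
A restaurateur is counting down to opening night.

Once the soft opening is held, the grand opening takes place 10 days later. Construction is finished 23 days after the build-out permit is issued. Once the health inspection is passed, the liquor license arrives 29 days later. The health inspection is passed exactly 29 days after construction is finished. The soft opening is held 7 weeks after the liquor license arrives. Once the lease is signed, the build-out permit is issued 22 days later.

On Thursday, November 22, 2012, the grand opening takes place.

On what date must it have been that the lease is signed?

Wednesday, June 13, 2012

The grand opening takes place: Nov 22, 2012.
The soft opening is held: Nov 22, 2012 − 10 days = Nov 12, 2012.
The liquor license arrives: Nov 12, 2012 − 7 weeks = Sep 24, 2012.
The health inspection is passed: Sep 24, 2012 − 29 days = Aug 26, 2012.
Construction is finished: Aug 26, 2012 − 29 days = Jul 28, 2012.
The build-out permit is issued: Jul 28, 2012 − 23 days = Jul 5, 2012.
The lease is signed: Jul 5, 2012 − 22 days = Jun 13, 2012.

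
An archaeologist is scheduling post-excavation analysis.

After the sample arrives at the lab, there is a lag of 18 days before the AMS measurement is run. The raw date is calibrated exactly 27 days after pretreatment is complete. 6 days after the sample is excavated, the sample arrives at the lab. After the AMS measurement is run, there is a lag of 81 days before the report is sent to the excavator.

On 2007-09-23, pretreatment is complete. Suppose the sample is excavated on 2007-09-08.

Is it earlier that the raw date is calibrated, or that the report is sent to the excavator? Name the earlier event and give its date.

Pretreatment is complete: Sep 23, 2007.
The raw date is calibrated: Sep 23, 2007 + 27 days = Oct 20, 2007.
The sample is excavated: Sep 8, 2007.
The sample arrives at the lab: Sep 8, 2007 + 6 days = Sep 14, 2007.
The AMS measurement is run: Sep 14, 2007 + 18 days = Oct 2, 2007.
The report is sent to the excavator: Oct 2, 2007 + 81 days = Dec 22, 2007.
Comparing: the raw date is calibrated on Oct 20, 2007 vs the report is sent to the excavator on Dec 22, 2007. Earlier: the raw date is calibrated.

The raw date is calibrated — 2007-10-20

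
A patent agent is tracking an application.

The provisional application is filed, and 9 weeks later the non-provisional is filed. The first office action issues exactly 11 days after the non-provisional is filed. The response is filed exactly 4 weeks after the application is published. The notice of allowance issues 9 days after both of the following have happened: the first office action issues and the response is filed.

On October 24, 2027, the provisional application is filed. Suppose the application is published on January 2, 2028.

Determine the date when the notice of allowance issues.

The provisional application is filed: Oct 24, 2027.
The non-provisional is filed: Oct 24, 2027 + 9 weeks = Dec 26, 2027.
The first office action issues: Dec 26, 2027 + 11 days = Jan 6, 2028.
The application is published: Jan 2, 2028.
The response is filed: Jan 2, 2028 + 4 weeks = Jan 30, 2028.
Both prerequisites met — the first office action issues (Jan 6, 2028), the response is filed (Jan 30, 2028); the later is Jan 30, 2028.
The notice of allowance issues: Jan 30, 2028 + 9 days = Feb 8, 2028.

February 8, 2028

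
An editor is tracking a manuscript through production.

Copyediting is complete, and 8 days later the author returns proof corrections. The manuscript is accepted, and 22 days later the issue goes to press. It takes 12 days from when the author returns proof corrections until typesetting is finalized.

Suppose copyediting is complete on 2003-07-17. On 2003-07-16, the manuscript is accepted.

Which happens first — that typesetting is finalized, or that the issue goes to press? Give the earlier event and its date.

Typesetting is finalized — 2003-08-06

Copyediting is complete: Jul 17, 2003.
The author returns proof corrections: Jul 17, 2003 + 8 days = Jul 25, 2003.
Typesetting is finalized: Jul 25, 2003 + 12 days = Aug 6, 2003.
The manuscript is accepted: Jul 16, 2003.
The issue goes to press: Jul 16, 2003 + 22 days = Aug 7, 2003.
Comparing: typesetting is finalized on Aug 6, 2003 vs the issue goes to press on Aug 7, 2003. Earlier: typesetting is finalized.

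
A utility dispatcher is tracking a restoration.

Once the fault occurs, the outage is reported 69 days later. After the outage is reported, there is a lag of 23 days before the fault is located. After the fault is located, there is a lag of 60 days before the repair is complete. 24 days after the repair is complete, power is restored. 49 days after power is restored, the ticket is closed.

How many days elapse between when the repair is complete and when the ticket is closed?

Causal path: the repair is complete → power is restored → the ticket is closed.
Total delay along the path: 24 + 49 = 73 days.

73 days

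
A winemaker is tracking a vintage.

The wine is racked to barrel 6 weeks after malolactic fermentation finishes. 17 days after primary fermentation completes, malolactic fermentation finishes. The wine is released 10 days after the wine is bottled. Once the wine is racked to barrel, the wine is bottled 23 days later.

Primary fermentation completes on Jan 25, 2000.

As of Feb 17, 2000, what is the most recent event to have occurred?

Primary fermentation completes: Jan 25, 2000.
Malolactic fermentation finishes: Jan 25, 2000 + 17 days = Feb 11, 2000.
The wine is racked to barrel: Feb 11, 2000 + 6 weeks = Mar 24, 2000.
The wine is bottled: Mar 24, 2000 + 23 days = Apr 16, 2000.
The wine is released: Apr 16, 2000 + 10 days = Apr 26, 2000.
Feb 17, 2000 falls between when malolactic fermentation finishes (Feb 11, 2000) and when the wine is racked to barrel (Mar 24, 2000).

Malolactic fermentation finishes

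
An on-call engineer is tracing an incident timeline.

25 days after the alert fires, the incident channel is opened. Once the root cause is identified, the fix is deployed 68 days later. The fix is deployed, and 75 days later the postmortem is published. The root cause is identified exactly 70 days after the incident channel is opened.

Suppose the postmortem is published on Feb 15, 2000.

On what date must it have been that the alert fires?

Jun 22, 1999

The postmortem is published: Feb 15, 2000.
The fix is deployed: Feb 15, 2000 − 75 days = Dec 2, 1999.
The root cause is identified: Dec 2, 1999 − 68 days = Sep 25, 1999.
The incident channel is opened: Sep 25, 1999 − 70 days = Jul 17, 1999.
The alert fires: Jul 17, 1999 − 25 days = Jun 22, 1999.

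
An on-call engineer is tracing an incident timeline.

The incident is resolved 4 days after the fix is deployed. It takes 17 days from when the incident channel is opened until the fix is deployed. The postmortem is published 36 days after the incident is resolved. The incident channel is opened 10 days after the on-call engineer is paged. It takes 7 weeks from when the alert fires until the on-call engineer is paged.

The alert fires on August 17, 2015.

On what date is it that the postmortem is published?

December 11, 2015

The alert fires: Aug 17, 2015.
The on-call engineer is paged: Aug 17, 2015 + 7 weeks = Oct 5, 2015.
The incident channel is opened: Oct 5, 2015 + 10 days = Oct 15, 2015.
The fix is deployed: Oct 15, 2015 + 17 days = Nov 1, 2015.
The incident is resolved: Nov 1, 2015 + 4 days = Nov 5, 2015.
The postmortem is published: Nov 5, 2015 + 36 days = Dec 11, 2015.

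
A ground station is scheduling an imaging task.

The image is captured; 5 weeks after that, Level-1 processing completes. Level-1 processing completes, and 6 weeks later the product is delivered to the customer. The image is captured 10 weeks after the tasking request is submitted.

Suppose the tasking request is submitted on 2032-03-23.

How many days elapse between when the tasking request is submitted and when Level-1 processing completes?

105 days

Causal path: the tasking request is submitted → the image is captured → Level-1 processing completes.
Total delay along the path: 10 + 5 weeks = 15 weeks = 105 days.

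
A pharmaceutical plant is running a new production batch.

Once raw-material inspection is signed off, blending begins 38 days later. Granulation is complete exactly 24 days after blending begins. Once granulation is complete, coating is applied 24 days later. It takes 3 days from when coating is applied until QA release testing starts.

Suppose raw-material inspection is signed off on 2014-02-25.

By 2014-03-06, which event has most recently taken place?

Raw-material inspection is signed off

Raw-material inspection is signed off: Feb 25, 2014.
Blending begins: Feb 25, 2014 + 38 days = Apr 4, 2014.
Granulation is complete: Apr 4, 2014 + 24 days = Apr 28, 2014.
Coating is applied: Apr 28, 2014 + 24 days = May 22, 2014.
QA release testing starts: May 22, 2014 + 3 days = May 25, 2014.
Mar 6, 2014 falls between when raw-material inspection is signed off (Feb 25, 2014) and when blending begins (Apr 4, 2014).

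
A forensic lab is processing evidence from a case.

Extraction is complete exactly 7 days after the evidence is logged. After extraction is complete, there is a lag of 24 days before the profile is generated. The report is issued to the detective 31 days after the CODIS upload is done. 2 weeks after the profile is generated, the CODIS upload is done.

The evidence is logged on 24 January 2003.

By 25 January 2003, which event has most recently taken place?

The evidence is logged: Jan 24, 2003.
Extraction is complete: Jan 24, 2003 + 7 days = Jan 31, 2003.
The profile is generated: Jan 31, 2003 + 24 days = Feb 24, 2003.
The CODIS upload is done: Feb 24, 2003 + 2 weeks = Mar 10, 2003.
The report is issued to the detective: Mar 10, 2003 + 31 days = Apr 10, 2003.
Jan 25, 2003 falls between when the evidence is logged (Jan 24, 2003) and when extraction is complete (Jan 31, 2003).

The evidence is logged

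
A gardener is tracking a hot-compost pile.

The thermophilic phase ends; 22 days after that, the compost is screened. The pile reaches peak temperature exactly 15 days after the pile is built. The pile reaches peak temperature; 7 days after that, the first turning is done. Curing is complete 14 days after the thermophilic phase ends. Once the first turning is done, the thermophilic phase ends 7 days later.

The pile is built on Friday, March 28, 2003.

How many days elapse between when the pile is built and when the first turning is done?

22 days

Causal path: the pile is built → the pile reaches peak temperature → the first turning is done.
Total delay along the path: 15 + 7 = 22 days.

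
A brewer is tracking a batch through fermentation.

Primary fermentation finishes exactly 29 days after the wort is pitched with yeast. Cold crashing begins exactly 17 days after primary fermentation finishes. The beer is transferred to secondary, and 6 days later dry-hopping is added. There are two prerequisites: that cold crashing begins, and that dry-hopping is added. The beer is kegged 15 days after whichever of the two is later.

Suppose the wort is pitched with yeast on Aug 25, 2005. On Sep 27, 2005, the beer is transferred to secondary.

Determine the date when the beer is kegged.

The wort is pitched with yeast: Aug 25, 2005.
Primary fermentation finishes: Aug 25, 2005 + 29 days = Sep 23, 2005.
Cold crashing begins: Sep 23, 2005 + 17 days = Oct 10, 2005.
The beer is transferred to secondary: Sep 27, 2005.
Dry-hopping is added: Sep 27, 2005 + 6 days = Oct 3, 2005.
Both prerequisites met — cold crashing begins (Oct 10, 2005), dry-hopping is added (Oct 3, 2005); the later is Oct 10, 2005.
The beer is kegged: Oct 10, 2005 + 15 days = Oct 25, 2005.

Oct 25, 2005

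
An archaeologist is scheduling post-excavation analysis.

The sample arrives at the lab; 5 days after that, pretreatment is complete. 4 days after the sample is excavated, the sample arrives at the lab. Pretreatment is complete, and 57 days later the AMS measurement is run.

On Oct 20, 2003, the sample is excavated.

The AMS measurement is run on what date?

Dec 25, 2003

The sample is excavated: Oct 20, 2003.
The sample arrives at the lab: Oct 20, 2003 + 4 days = Oct 24, 2003.
Pretreatment is complete: Oct 24, 2003 + 5 days = Oct 29, 2003.
The AMS measurement is run: Oct 29, 2003 + 57 days = Dec 25, 2003.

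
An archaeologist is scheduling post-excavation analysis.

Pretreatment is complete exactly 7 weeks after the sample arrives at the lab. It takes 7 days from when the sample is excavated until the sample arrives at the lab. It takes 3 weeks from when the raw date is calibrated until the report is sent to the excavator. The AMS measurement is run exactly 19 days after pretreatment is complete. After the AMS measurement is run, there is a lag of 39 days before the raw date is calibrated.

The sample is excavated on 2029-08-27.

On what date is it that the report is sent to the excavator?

The sample is excavated: Aug 27, 2029.
The sample arrives at the lab: Aug 27, 2029 + 7 days = Sep 3, 2029.
Pretreatment is complete: Sep 3, 2029 + 7 weeks = Oct 22, 2029.
The AMS measurement is run: Oct 22, 2029 + 19 days = Nov 10, 2029.
The raw date is calibrated: Nov 10, 2029 + 39 days = Dec 19, 2029.
The report is sent to the excavator: Dec 19, 2029 + 3 weeks = Jan 9, 2030.

2030-01-09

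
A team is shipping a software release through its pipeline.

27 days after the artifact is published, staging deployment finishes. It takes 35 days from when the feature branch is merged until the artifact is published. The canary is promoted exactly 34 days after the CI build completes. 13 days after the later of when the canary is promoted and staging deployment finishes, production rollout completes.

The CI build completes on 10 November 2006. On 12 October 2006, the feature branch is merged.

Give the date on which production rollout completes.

The CI build completes: Nov 10, 2006.
The canary is promoted: Nov 10, 2006 + 34 days = Dec 14, 2006.
The feature branch is merged: Oct 12, 2006.
The artifact is published: Oct 12, 2006 + 35 days = Nov 16, 2006.
Staging deployment finishes: Nov 16, 2006 + 27 days = Dec 13, 2006.
Both prerequisites met — the canary is promoted (Dec 14, 2006), staging deployment finishes (Dec 13, 2006); the later is Dec 14, 2006.
Production rollout completes: Dec 14, 2006 + 13 days = Dec 27, 2006.

27 December 2006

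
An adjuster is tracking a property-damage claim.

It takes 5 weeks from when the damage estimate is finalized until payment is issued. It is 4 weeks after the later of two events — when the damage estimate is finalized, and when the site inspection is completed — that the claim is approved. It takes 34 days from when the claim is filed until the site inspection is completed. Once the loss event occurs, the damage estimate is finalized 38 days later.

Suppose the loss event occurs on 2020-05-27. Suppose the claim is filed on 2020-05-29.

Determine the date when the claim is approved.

The loss event occurs: May 27, 2020.
The damage estimate is finalized: May 27, 2020 + 38 days = Jul 4, 2020.
The claim is filed: May 29, 2020.
The site inspection is completed: May 29, 2020 + 34 days = Jul 2, 2020.
Both prerequisites met — the damage estimate is finalized (Jul 4, 2020), the site inspection is completed (Jul 2, 2020); the later is Jul 4, 2020.
The claim is approved: Jul 4, 2020 + 4 weeks = Aug 1, 2020.

2020-08-01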